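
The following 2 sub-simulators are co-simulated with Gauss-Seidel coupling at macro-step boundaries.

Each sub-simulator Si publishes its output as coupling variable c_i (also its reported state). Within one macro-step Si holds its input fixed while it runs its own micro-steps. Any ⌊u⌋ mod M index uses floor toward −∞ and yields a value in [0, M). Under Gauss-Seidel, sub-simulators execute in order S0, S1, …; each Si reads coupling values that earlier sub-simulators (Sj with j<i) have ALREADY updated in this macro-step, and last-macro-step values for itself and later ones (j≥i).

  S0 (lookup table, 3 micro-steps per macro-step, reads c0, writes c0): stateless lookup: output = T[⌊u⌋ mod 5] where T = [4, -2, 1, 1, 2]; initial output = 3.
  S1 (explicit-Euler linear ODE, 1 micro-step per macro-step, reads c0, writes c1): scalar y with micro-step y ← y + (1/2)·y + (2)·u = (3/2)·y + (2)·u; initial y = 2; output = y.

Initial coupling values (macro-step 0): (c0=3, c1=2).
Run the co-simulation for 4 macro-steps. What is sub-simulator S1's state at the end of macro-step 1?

S1 state at macro-step 1 = 5

macro 1: S0 reads c0=3 → after 3×micro: 1; S1 reads c0=1 → after 1×micro: 5 ⇒ (c0=1, c1=5)
macro 2: S0 reads c0=1 → after 3×micro: -2; S1 reads c0=-2 → after 1×micro: 7/2 ⇒ (c0=-2, c1=7/2)
macro 3: S0 reads c0=-2 → after 3×micro: 1; S1 reads c0=1 → after 1×micro: 29/4 ⇒ (c0=1, c1=29/4)
macro 4: S0 reads c0=1 → after 3×micro: -2; S1 reads c0=-2 → after 1×micro: 55/8 ⇒ (c0=-2, c1=55/8)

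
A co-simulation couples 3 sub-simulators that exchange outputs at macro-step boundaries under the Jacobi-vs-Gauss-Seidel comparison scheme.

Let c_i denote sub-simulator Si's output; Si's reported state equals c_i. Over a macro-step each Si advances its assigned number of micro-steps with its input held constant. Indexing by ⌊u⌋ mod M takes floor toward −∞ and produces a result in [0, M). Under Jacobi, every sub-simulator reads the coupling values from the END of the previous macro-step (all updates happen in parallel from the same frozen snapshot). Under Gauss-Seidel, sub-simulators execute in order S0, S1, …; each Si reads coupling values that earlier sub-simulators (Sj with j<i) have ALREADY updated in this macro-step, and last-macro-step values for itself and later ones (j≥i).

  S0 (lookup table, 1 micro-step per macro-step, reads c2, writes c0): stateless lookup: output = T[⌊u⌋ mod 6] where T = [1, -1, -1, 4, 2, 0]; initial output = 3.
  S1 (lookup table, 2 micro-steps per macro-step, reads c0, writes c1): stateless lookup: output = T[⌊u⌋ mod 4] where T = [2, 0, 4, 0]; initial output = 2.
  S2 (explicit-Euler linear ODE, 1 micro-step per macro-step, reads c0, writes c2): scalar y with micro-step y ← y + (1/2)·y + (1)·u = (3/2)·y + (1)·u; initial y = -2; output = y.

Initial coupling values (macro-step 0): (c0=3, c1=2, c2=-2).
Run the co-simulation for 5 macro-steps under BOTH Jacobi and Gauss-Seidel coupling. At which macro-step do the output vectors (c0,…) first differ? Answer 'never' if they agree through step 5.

[Jacobi] macro 1: S0 reads c2=-2 → after 1×micro: 2; S1 reads c0=3 → after 2×micro: 0; S2 reads c0=3 → after 1×micro: 0 ⇒ (c0=2, c1=0, c2=0)
[Jacobi] macro 2: S0 reads c2=0 → after 1×micro: 1; S1 reads c0=2 → after 2×micro: 4; S2 reads c0=2 → after 1×micro: 2 ⇒ (c0=1, c1=4, c2=2)
[Jacobi] macro 3: S0 reads c2=2 → after 1×micro: -1; S1 reads c0=1 → after 2×micro: 0; S2 reads c0=1 → after 1×micro: 4 ⇒ (c0=-1, c1=0, c2=4)
[Jacobi] macro 4: S0 reads c2=4 → after 1×micro: 2; S1 reads c0=-1 → after 2×micro: 0; S2 reads c0=-1 → after 1×micro: 5 ⇒ (c0=2, c1=0, c2=5)
[Jacobi] macro 5: S0 reads c2=5 → after 1×micro: 0; S1 reads c0=2 → after 2×micro: 4; S2 reads c0=2 → after 1×micro: 19/2 ⇒ (c0=0, c1=4, c2=19/2)
[Gauss-Seidel] macro 1: S0 reads c2=-2 → after 1×micro: 2; S1 reads c0=2 → after 2×micro: 4; S2 reads c0=2 → after 1×micro: -1 ⇒ (c0=2, c1=4, c2=-1)
[Gauss-Seidel] macro 2: S0 reads c2=-1 → after 1×micro: 0; S1 reads c0=0 → after 2×micro: 2; S2 reads c0=0 → after 1×micro: -3/2 ⇒ (c0=0, c1=2, c2=-3/2)
[Gauss-Seidel] macro 3: S0 reads c2=-3/2 → after 1×micro: 2; S1 reads c0=2 → after 2×micro: 4; S2 reads c0=2 → after 1×micro: -1/4 ⇒ (c0=2, c1=4, c2=-1/4)
[Gauss-Seidel] macro 4: S0 reads c2=-1/4 → after 1×micro: 0; S1 reads c0=0 → after 2×micro: 2; S2 reads c0=0 → after 1×micro: -3/8 ⇒ (c0=0, c1=2, c2=-3/8)
[Gauss-Seidel] macro 5: S0 reads c2=-3/8 → after 1×micro: 0; S1 reads c0=0 → after 2×micro: 2; S2 reads c0=0 → after 1×micro: -9/16 ⇒ (c0=0, c1=2, c2=-9/16)

first divergence at macro-step: 1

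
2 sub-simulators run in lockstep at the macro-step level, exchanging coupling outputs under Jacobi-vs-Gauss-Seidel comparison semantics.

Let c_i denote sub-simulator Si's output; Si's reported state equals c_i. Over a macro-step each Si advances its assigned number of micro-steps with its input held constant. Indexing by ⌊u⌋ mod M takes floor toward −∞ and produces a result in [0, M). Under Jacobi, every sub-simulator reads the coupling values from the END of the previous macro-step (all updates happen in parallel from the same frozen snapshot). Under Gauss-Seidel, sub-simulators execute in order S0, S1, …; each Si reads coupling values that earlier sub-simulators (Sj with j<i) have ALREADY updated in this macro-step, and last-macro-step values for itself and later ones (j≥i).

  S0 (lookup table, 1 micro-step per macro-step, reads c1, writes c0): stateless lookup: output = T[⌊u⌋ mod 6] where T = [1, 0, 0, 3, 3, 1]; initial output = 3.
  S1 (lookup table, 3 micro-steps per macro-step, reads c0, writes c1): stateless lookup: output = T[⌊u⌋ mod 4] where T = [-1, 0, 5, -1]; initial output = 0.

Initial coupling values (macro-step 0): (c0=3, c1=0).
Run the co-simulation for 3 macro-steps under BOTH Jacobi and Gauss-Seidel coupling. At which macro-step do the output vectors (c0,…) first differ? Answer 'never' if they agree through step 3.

first divergence at macro-step: 1

[Jacobi] macro 1: S0 reads c1=0 → after 1×micro: 1; S1 reads c0=3 → after 3×micro: -1 ⇒ (c0=1, c1=-1)
[Jacobi] macro 2: S0 reads c1=-1 → after 1×micro: 1; S1 reads c0=1 → after 3×micro: 0 ⇒ (c0=1, c1=0)
[Jacobi] macro 3: S0 reads c1=0 → after 1×micro: 1; S1 reads c0=1 → after 3×micro: 0 ⇒ (c0=1, c1=0)
[Gauss-Seidel] macro 1: S0 reads c1=0 → after 1×micro: 1; S1 reads c0=1 → after 3×micro: 0 ⇒ (c0=1, c1=0)
[Gauss-Seidel] macro 2: S0 reads c1=0 → after 1×micro: 1; S1 reads c0=1 → after 3×micro: 0 ⇒ (c0=1, c1=0)
[Gauss-Seidel] macro 3: S0 reads c1=0 → after 1×micro: 1; S1 reads c0=1 → after 3×micro: 0 ⇒ (c0=1, c1=0)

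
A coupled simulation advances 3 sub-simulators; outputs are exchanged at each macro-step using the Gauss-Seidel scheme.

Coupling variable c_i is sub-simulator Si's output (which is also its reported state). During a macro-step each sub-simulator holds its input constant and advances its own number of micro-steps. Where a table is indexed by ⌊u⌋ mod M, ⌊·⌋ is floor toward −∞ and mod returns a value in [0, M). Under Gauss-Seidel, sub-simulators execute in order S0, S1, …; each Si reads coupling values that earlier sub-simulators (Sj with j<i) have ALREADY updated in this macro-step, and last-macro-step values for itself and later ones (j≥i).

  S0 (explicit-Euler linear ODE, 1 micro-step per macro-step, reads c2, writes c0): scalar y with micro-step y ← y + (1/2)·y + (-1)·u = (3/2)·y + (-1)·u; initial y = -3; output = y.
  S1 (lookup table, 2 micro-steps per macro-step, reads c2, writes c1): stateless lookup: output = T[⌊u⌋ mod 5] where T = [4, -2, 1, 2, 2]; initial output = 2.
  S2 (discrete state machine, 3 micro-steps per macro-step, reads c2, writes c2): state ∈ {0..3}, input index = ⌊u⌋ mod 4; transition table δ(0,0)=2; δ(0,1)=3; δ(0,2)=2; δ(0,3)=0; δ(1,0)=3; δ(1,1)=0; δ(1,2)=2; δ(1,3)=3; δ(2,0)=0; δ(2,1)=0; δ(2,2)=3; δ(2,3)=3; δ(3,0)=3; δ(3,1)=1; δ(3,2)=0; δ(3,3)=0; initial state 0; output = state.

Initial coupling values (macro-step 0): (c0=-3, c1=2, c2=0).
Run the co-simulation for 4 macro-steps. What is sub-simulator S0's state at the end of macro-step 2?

macro 1: S0 reads c2=0 → after 1×micro: -9/2; S1 reads c2=0 → after 2×micro: 4; S2 reads c2=0 → after 3×micro: 2 ⇒ (c0=-9/2, c1=4, c2=2)
macro 2: S0 reads c2=2 → after 1×micro: -35/4; S1 reads c2=2 → after 2×micro: 1; S2 reads c2=2 → after 3×micro: 2 ⇒ (c0=-35/4, c1=1, c2=2)
macro 3: S0 reads c2=2 → after 1×micro: -121/8; S1 reads c2=2 → after 2×micro: 1; S2 reads c2=2 → after 3×micro: 2 ⇒ (c0=-121/8, c1=1, c2=2)
macro 4: S0 reads c2=2 → after 1×micro: -395/16; S1 reads c2=2 → after 2×micro: 1; S2 reads c2=2 → after 3×micro: 2 ⇒ (c0=-395/16, c1=1, c2=2)

S0 state at macro-step 2 = -35/4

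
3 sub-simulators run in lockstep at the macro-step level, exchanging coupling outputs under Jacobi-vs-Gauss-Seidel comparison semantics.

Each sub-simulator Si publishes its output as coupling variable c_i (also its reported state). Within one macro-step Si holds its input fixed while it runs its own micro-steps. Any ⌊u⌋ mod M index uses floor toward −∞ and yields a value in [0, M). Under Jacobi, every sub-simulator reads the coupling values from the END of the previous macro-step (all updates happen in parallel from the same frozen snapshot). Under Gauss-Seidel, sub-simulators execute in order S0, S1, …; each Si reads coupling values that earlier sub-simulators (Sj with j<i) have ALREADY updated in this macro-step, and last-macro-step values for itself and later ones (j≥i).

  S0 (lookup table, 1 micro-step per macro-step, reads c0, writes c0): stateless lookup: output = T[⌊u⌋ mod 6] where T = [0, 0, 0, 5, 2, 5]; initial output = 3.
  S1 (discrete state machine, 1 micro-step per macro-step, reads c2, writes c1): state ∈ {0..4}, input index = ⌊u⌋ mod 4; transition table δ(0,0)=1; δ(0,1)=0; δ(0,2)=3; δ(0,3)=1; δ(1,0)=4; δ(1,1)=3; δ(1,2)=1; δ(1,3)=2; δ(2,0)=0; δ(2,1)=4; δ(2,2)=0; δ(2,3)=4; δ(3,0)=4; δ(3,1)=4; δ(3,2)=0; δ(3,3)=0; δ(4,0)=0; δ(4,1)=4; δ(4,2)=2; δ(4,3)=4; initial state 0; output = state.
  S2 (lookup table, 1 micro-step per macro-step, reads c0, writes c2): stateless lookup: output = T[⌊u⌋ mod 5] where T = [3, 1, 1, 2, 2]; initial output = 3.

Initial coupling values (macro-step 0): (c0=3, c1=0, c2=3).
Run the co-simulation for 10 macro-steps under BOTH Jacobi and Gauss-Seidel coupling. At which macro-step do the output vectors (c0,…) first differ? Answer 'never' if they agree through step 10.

[Jacobi] macro 1: S0 reads c0=3 → after 1×micro: 5; S1 reads c2=3 → after 1×micro: 1; S2 reads c0=3 → after 1×micro: 2 ⇒ (c0=5, c1=1, c2=2)
[Jacobi] macro 2: S0 reads c0=5 → after 1×micro: 5; S1 reads c2=2 → after 1×micro: 1; S2 reads c0=5 → after 1×micro: 3 ⇒ (c0=5, c1=1, c2=3)
[Jacobi] macro 3: S0 reads c0=5 → after 1×micro: 5; S1 reads c2=3 → after 1×micro: 2; S2 reads c0=5 → after 1×micro: 3 ⇒ (c0=5, c1=2, c2=3)
[Jacobi] macro 4: S0 reads c0=5 → after 1×micro: 5; S1 reads c2=3 → after 1×micro: 4; S2 reads c0=5 → after 1×micro: 3 ⇒ (c0=5, c1=4, c2=3)
[Jacobi] macro 5: S0 reads c0=5 → after 1×micro: 5; S1 reads c2=3 → after 1×micro: 4; S2 reads c0=5 → after 1×micro: 3 ⇒ (c0=5, c1=4, c2=3)
[Jacobi] macro 6: S0 reads c0=5 → after 1×micro: 5; S1 reads c2=3 → after 1×micro: 4; S2 reads c0=5 → after 1×micro: 3 ⇒ (c0=5, c1=4, c2=3)
[Jacobi] macro 7: S0 reads c0=5 → after 1×micro: 5; S1 reads c2=3 → after 1×micro: 4; S2 reads c0=5 → after 1×micro: 3 ⇒ (c0=5, c1=4, c2=3)
[Jacobi] macro 8: S0 reads c0=5 → after 1×micro: 5; S1 reads c2=3 → after 1×micro: 4; S2 reads c0=5 → after 1×micro: 3 ⇒ (c0=5, c1=4, c2=3)
[Jacobi] macro 9: S0 reads c0=5 → after 1×micro: 5; S1 reads c2=3 → after 1×micro: 4; S2 reads c0=5 → after 1×micro: 3 ⇒ (c0=5, c1=4, c2=3)
[Jacobi] macro 10: S0 reads c0=5 → after 1×micro: 5; S1 reads c2=3 → after 1×micro: 4; S2 reads c0=5 → after 1×micro: 3 ⇒ (c0=5, c1=4, c2=3)
[Gauss-Seidel] macro 1: S0 reads c0=3 → after 1×micro: 5; S1 reads c2=3 → after 1×micro: 1; S2 reads c0=5 → after 1×micro: 3 ⇒ (c0=5, c1=1, c2=3)
[Gauss-Seidel] macro 2: S0 reads c0=5 → after 1×micro: 5; S1 reads c2=3 → after 1×micro: 2; S2 reads c0=5 → after 1×micro: 3 ⇒ (c0=5, c1=2, c2=3)
[Gauss-Seidel] macro 3: S0 reads c0=5 → after 1×micro: 5; S1 reads c2=3 → after 1×micro: 4; S2 reads c0=5 → after 1×micro: 3 ⇒ (c0=5, c1=4, c2=3)
[Gauss-Seidel] macro 4: S0 reads c0=5 → after 1×micro: 5; S1 reads c2=3 → after 1×micro: 4; S2 reads c0=5 → after 1×micro: 3 ⇒ (c0=5, c1=4, c2=3)
[Gauss-Seidel] macro 5: S0 reads c0=5 → after 1×micro: 5; S1 reads c2=3 → after 1×micro: 4; S2 reads c0=5 → after 1×micro: 3 ⇒ (c0=5, c1=4, c2=3)
[Gauss-Seidel] macro 6: S0 reads c0=5 → after 1×micro: 5; S1 reads c2=3 → after 1×micro: 4; S2 reads c0=5 → after 1×micro: 3 ⇒ (c0=5, c1=4, c2=3)
[Gauss-Seidel] macro 7: S0 reads c0=5 → after 1×micro: 5; S1 reads c2=3 → after 1×micro: 4; S2 reads c0=5 → after 1×micro: 3 ⇒ (c0=5, c1=4, c2=3)
[Gauss-Seidel] macro 8: S0 reads c0=5 → after 1×micro: 5; S1 reads c2=3 → after 1×micro: 4; S2 reads c0=5 → after 1×micro: 3 ⇒ (c0=5, c1=4, c2=3)
[Gauss-Seidel] macro 9: S0 reads c0=5 → after 1×micro: 5; S1 reads c2=3 → after 1×micro: 4; S2 reads c0=5 → after 1×micro: 3 ⇒ (c0=5, c1=4, c2=3)
[Gauss-Seidel] macro 10: S0 reads c0=5 → after 1×micro: 5; S1 reads c2=3 → after 1×micro: 4; S2 reads c0=5 → after 1×micro: 3 ⇒ (c0=5, c1=4, c2=3)

first divergence at macro-step: 1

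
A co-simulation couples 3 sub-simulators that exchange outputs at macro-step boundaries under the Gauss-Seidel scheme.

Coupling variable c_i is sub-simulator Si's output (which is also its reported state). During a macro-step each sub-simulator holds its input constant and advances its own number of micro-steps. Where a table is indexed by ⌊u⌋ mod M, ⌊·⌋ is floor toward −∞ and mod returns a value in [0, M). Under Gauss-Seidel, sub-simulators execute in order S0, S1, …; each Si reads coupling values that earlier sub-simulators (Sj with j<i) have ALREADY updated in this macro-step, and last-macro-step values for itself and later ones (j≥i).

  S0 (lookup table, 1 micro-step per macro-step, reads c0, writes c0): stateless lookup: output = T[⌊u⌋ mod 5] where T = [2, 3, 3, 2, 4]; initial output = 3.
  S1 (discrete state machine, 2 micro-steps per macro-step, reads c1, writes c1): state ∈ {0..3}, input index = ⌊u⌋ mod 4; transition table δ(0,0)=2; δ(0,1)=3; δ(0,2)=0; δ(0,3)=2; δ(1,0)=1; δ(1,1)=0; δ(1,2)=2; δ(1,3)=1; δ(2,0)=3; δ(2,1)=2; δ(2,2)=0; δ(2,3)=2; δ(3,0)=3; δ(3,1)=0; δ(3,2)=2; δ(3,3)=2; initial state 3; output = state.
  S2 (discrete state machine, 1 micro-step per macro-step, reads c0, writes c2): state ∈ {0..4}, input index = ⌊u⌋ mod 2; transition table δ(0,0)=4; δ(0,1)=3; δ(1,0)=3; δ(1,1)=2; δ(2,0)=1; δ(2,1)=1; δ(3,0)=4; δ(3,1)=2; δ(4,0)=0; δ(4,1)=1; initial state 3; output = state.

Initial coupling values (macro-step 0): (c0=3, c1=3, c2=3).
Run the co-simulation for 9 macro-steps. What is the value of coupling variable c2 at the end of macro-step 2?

c2 at macro-step 2 = 1

macro 1: S0 reads c0=3 → after 1×micro: 2; S1 reads c1=3 → after 2×micro: 2; S2 reads c0=2 → after 1×micro: 4 ⇒ (c0=2, c1=2, c2=4)
macro 2: S0 reads c0=2 → after 1×micro: 3; S1 reads c1=2 → after 2×micro: 0; S2 reads c0=3 → after 1×micro: 1 ⇒ (c0=3, c1=0, c2=1)
macro 3: S0 reads c0=3 → after 1×micro: 2; S1 reads c1=0 → after 2×micro: 3; S2 reads c0=2 → after 1×micro: 3 ⇒ (c0=2, c1=3, c2=3)
macro 4: S0 reads c0=2 → after 1×micro: 3; S1 reads c1=3 → after 2×micro: 2; S2 reads c0=3 → after 1×micro: 2 ⇒ (c0=3, c1=2, c2=2)
macro 5: S0 reads c0=3 → after 1×micro: 2; S1 reads c1=2 → after 2×micro: 0; S2 reads c0=2 → after 1×micro: 1 ⇒ (c0=2, c1=0, c2=1)
macro 6: S0 reads c0=2 → after 1×micro: 3; S1 reads c1=0 → after 2×micro: 3; S2 reads c0=3 → after 1×micro: 2 ⇒ (c0=3, c1=3, c2=2)
macro 7: S0 reads c0=3 → after 1×micro: 2; S1 reads c1=3 → after 2×micro: 2; S2 reads c0=2 → after 1×micro: 1 ⇒ (c0=2, c1=2, c2=1)
macro 8: S0 reads c0=2 → after 1×micro: 3; S1 reads c1=2 → after 2×micro: 0; S2 reads c0=3 → after 1×micro: 2 ⇒ (c0=3, c1=0, c2=2)
macro 9: S0 reads c0=3 → after 1×micro: 2; S1 reads c1=0 → after 2×micro: 3; S2 reads c0=2 → after 1×micro: 1 ⇒ (c0=2, c1=3, c2=1)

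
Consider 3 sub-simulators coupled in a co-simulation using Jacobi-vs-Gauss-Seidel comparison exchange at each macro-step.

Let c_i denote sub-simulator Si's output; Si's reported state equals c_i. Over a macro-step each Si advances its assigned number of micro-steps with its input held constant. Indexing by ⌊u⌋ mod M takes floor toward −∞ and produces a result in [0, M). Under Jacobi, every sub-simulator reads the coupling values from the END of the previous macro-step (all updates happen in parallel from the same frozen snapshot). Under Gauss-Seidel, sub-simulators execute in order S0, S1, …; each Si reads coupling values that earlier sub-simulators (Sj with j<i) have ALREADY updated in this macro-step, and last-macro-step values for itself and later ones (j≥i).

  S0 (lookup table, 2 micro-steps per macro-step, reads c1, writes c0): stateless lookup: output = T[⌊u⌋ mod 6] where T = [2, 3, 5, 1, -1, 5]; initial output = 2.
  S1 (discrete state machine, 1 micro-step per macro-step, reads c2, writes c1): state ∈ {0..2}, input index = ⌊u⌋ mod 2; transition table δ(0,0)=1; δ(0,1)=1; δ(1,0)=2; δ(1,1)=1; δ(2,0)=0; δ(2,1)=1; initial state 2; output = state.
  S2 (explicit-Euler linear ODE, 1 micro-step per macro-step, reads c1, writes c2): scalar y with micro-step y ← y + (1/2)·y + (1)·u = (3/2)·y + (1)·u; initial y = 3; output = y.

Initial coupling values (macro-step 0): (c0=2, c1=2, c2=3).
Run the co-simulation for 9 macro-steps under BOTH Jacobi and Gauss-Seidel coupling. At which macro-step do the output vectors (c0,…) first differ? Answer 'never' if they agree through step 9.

first divergence at macro-step: 1

[Jacobi] macro 1: S0 reads c1=2 → after 2×micro: 5; S1 reads c2=3 → after 1×micro: 1; S2 reads c1=2 → after 1×micro: 13/2 ⇒ (c0=5, c1=1, c2=13/2)
[Jacobi] macro 2: S0 reads c1=1 → after 2×micro: 3; S1 reads c2=13/2 → after 1×micro: 2; S2 reads c1=1 → after 1×micro: 43/4 ⇒ (c0=3, c1=2, c2=43/4)
[Jacobi] macro 3: S0 reads c1=2 → after 2×micro: 5; S1 reads c2=43/4 → after 1×micro: 0; S2 reads c1=2 → after 1×micro: 145/8 ⇒ (c0=5, c1=0, c2=145/8)
[Jacobi] macro 4: S0 reads c1=0 → after 2×micro: 2; S1 reads c2=145/8 → after 1×micro: 1; S2 reads c1=0 → after 1×micro: 435/16 ⇒ (c0=2, c1=1, c2=435/16)
[Jacobi] macro 5: S0 reads c1=1 → after 2×micro: 3; S1 reads c2=435/16 → after 1×micro: 1; S2 reads c1=1 → after 1×micro: 1337/32 ⇒ (c0=3, c1=1, c2=1337/32)
[Jacobi] macro 6: S0 reads c1=1 → after 2×micro: 3; S1 reads c2=1337/32 → after 1×micro: 1; S2 reads c1=1 → after 1×micro: 4075/64 ⇒ (c0=3, c1=1, c2=4075/64)
[Jacobi] macro 7: S0 reads c1=1 → after 2×micro: 3; S1 reads c2=4075/64 → after 1×micro: 1; S2 reads c1=1 → after 1×micro: 12353/128 ⇒ (c0=3, c1=1, c2=12353/128)
[Jacobi] macro 8: S0 reads c1=1 → after 2×micro: 3; S1 reads c2=12353/128 → after 1×micro: 2; S2 reads c1=1 → after 1×micro: 37315/256 ⇒ (c0=3, c1=2, c2=37315/256)
[Jacobi] macro 9: S0 reads c1=2 → after 2×micro: 5; S1 reads c2=37315/256 → after 1×micro: 1; S2 reads c1=2 → after 1×micro: 112969/512 ⇒ (c0=5, c1=1, c2=112969/512)
[Gauss-Seidel] macro 1: S0 reads c1=2 → after 2×micro: 5; S1 reads c2=3 → after 1×micro: 1; S2 reads c1=1 → after 1×micro: 11/2 ⇒ (c0=5, c1=1, c2=11/2)
[Gauss-Seidel] macro 2: S0 reads c1=1 → after 2×micro: 3; S1 reads c2=11/2 → after 1×micro: 1; S2 reads c1=1 → after 1×micro: 37/4 ⇒ (c0=3, c1=1, c2=37/4)
[Gauss-Seidel] macro 3: S0 reads c1=1 → after 2×micro: 3; S1 reads c2=37/4 → after 1×micro: 1; S2 reads c1=1 → after 1×micro: 119/8 ⇒ (c0=3, c1=1, c2=119/8)
[Gauss-Seidel] macro 4: S0 reads c1=1 → after 2×micro: 3; S1 reads c2=119/8 → after 1×micro: 2; S2 reads c1=2 → after 1×micro: 389/16 ⇒ (c0=3, c1=2, c2=389/16)
[Gauss-Seidel] macro 5: S0 reads c1=2 → after 2×micro: 5; S1 reads c2=389/16 → after 1×micro: 0; S2 reads c1=0 → after 1×micro: 1167/32 ⇒ (c0=5, c1=0, c2=1167/32)
[Gauss-Seidel] macro 6: S0 reads c1=0 → after 2×micro: 2; S1 reads c2=1167/32 → after 1×micro: 1; S2 reads c1=1 → after 1×micro: 3565/64 ⇒ (c0=2, c1=1, c2=3565/64)
[Gauss-Seidel] macro 7: S0 reads c1=1 → after 2×micro: 3; S1 reads c2=3565/64 → after 1×micro: 1; S2 reads c1=1 → after 1×micro: 10823/128 ⇒ (c0=3, c1=1, c2=10823/128)
[Gauss-Seidel] macro 8: S0 reads c1=1 → after 2×micro: 3; S1 reads c2=10823/128 → after 1×micro: 2; S2 reads c1=2 → after 1×micro: 32981/256 ⇒ (c0=3, c1=2, c2=32981/256)
[Gauss-Seidel] macro 9: S0 reads c1=2 → after 2×micro: 5; S1 reads c2=32981/256 → after 1×micro: 0; S2 reads c1=0 → after 1×micro: 98943/512 ⇒ (c0=5, c1=0, c2=98943/512)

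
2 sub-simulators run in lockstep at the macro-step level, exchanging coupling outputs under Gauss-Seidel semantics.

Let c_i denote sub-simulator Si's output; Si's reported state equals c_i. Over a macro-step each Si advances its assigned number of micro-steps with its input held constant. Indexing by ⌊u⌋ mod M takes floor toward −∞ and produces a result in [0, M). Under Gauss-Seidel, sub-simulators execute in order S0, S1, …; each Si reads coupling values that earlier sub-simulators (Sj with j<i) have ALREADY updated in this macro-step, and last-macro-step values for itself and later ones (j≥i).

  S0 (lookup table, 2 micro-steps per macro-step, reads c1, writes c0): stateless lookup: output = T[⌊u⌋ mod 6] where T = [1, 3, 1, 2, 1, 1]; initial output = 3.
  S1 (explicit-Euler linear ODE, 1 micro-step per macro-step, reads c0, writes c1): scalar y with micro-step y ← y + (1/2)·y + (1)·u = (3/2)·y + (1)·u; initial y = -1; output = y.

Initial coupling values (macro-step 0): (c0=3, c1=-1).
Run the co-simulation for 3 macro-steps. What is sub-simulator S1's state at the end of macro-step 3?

S1 state at macro-step 3 = 11/8

macro 1: S0 reads c1=-1 → after 2×micro: 1; S1 reads c0=1 → after 1×micro: -1/2 ⇒ (c0=1, c1=-1/2)
macro 2: S0 reads c1=-1/2 → after 2×micro: 1; S1 reads c0=1 → after 1×micro: 1/4 ⇒ (c0=1, c1=1/4)
macro 3: S0 reads c1=1/4 → after 2×micro: 1; S1 reads c0=1 → after 1×micro: 11/8 ⇒ (c0=1, c1=11/8)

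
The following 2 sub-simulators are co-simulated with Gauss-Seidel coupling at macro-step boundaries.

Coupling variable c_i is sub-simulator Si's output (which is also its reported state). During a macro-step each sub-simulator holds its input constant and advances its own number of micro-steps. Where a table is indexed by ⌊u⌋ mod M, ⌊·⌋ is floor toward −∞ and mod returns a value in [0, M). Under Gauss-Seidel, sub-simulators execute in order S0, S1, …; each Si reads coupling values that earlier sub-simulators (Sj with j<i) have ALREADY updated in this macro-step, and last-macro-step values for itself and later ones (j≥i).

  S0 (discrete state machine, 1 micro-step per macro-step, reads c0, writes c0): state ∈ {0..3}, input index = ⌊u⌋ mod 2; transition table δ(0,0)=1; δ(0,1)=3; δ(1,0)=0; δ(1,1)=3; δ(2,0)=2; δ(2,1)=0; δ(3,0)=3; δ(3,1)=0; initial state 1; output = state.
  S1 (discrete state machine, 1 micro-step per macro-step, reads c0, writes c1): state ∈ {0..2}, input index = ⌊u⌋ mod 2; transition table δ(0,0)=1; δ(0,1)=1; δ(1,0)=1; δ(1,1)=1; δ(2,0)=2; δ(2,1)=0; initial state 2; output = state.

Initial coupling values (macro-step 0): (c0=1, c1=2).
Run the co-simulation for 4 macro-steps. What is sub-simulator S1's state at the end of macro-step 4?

S1 state at macro-step 4 = 1

macro 1: S0 reads c0=1 → after 1×micro: 3; S1 reads c0=3 → after 1×micro: 0 ⇒ (c0=3, c1=0)
macro 2: S0 reads c0=3 → after 1×micro: 0; S1 reads c0=0 → after 1×micro: 1 ⇒ (c0=0, c1=1)
macro 3: S0 reads c0=0 → after 1×micro: 1; S1 reads c0=1 → after 1×micro: 1 ⇒ (c0=1, c1=1)
macro 4: S0 reads c0=1 → after 1×micro: 3; S1 reads c0=3 → after 1×micro: 1 ⇒ (c0=3, c1=1)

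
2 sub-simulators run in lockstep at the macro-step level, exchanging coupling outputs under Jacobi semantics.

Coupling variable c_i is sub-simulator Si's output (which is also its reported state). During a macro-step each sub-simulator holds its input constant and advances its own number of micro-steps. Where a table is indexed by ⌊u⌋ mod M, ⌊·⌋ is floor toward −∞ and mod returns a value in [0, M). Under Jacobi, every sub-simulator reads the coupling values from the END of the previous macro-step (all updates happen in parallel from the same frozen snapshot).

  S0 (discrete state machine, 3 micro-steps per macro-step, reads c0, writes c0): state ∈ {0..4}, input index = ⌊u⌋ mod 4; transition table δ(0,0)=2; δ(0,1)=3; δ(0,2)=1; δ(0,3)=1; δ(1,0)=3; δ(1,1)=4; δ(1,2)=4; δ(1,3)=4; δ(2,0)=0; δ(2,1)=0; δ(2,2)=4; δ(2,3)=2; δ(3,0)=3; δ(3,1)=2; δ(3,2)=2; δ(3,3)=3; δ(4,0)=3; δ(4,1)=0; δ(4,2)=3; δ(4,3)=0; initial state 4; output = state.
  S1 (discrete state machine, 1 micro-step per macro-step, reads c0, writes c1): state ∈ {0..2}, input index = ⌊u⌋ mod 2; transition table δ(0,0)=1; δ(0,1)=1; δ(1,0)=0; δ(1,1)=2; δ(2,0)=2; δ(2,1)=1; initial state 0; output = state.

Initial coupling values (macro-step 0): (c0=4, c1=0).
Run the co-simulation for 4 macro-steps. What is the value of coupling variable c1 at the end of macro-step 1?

macro 1: S0 reads c0=4 → after 3×micro: 3; S1 reads c0=4 → after 1×micro: 1 ⇒ (c0=3, c1=1)
macro 2: S0 reads c0=3 → after 3×micro: 3; S1 reads c0=3 → after 1×micro: 2 ⇒ (c0=3, c1=2)
macro 3: S0 reads c0=3 → after 3×micro: 3; S1 reads c0=3 → after 1×micro: 1 ⇒ (c0=3, c1=1)
macro 4: S0 reads c0=3 → after 3×micro: 3; S1 reads c0=3 → after 1×micro: 2 ⇒ (c0=3, c1=2)

c1 at macro-step 1 = 1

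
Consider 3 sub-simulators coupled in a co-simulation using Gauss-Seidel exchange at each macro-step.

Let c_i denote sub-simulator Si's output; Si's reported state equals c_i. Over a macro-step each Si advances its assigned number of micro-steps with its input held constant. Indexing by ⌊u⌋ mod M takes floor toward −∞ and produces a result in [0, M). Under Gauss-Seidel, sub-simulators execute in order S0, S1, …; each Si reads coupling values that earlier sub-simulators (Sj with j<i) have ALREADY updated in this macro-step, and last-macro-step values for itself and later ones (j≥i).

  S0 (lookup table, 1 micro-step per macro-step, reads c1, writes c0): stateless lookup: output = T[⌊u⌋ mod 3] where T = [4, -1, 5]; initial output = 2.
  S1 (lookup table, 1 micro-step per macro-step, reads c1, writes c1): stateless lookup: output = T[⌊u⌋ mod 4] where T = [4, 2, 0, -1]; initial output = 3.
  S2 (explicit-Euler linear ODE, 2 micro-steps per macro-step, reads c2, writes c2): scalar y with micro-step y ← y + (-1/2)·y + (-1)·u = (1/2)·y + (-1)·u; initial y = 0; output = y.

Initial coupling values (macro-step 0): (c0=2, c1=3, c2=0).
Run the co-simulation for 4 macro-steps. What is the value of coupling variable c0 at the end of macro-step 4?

c0 at macro-step 4 = 5

macro 1: S0 reads c1=3 → after 1×micro: 4; S1 reads c1=3 → after 1×micro: -1; S2 reads c2=0 → after 2×micro: 0 ⇒ (c0=4, c1=-1, c2=0)
macro 2: S0 reads c1=-1 → after 1×micro: 5; S1 reads c1=-1 → after 1×micro: -1; S2 reads c2=0 → after 2×micro: 0 ⇒ (c0=5, c1=-1, c2=0)
macro 3: S0 reads c1=-1 → after 1×micro: 5; S1 reads c1=-1 → after 1×micro: -1; S2 reads c2=0 → after 2×micro: 0 ⇒ (c0=5, c1=-1, c2=0)
macro 4: S0 reads c1=-1 → after 1×micro: 5; S1 reads c1=-1 → after 1×micro: -1; S2 reads c2=0 → after 2×micro: 0 ⇒ (c0=5, c1=-1, c2=0)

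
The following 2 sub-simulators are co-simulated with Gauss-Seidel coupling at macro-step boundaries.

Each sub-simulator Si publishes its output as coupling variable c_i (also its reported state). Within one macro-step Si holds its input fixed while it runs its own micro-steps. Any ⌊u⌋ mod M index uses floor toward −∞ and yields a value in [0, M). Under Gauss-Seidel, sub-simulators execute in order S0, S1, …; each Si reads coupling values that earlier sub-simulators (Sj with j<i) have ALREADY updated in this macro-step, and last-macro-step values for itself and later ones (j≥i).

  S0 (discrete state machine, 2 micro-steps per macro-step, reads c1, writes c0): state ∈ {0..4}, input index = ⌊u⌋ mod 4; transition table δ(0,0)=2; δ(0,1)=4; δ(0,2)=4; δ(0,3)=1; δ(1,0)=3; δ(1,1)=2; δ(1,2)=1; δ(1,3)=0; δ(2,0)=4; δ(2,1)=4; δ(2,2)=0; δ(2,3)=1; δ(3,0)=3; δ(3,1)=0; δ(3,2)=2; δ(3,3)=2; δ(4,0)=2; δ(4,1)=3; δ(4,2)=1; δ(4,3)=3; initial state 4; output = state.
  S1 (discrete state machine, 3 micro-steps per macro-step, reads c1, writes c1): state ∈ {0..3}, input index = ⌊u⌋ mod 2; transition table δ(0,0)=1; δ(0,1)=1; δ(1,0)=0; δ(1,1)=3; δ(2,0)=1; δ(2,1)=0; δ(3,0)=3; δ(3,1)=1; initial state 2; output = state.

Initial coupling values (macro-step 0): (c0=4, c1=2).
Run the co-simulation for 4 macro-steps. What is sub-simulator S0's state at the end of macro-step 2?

macro 1: S0 reads c1=2 → after 2×micro: 1; S1 reads c1=2 → after 3×micro: 1 ⇒ (c0=1, c1=1)
macro 2: S0 reads c1=1 → after 2×micro: 4; S1 reads c1=1 → after 3×micro: 3 ⇒ (c0=4, c1=3)
macro 3: S0 reads c1=3 → after 2×micro: 2; S1 reads c1=3 → after 3×micro: 1 ⇒ (c0=2, c1=1)
macro 4: S0 reads c1=1 → after 2×micro: 3; S1 reads c1=1 → after 3×micro: 3 ⇒ (c0=3, c1=3)

S0 state at macro-step 2 = 4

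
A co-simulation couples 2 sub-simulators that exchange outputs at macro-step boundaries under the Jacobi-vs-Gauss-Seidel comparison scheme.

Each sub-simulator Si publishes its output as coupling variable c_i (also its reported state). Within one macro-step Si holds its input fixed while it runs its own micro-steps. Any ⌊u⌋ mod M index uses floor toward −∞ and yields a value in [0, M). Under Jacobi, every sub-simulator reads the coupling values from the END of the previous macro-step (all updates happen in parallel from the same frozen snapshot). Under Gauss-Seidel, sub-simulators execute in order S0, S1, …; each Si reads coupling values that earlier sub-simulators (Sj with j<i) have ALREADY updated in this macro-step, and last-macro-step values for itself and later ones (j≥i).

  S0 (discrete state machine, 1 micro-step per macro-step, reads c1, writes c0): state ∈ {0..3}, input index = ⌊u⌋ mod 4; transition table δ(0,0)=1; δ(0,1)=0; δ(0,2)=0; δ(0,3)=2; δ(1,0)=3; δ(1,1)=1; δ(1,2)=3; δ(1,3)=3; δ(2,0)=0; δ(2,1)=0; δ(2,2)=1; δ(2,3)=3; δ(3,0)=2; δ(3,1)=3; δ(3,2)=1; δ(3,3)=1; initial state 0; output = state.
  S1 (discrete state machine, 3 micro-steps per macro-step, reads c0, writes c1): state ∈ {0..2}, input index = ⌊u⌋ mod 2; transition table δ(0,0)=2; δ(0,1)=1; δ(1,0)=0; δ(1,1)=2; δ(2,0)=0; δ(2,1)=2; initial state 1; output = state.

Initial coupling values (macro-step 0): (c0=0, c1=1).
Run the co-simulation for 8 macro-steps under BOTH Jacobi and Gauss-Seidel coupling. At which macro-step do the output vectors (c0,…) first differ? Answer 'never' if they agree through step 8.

[Jacobi] macro 1: S0 reads c1=1 → after 1×micro: 0; S1 reads c0=0 → after 3×micro: 0 ⇒ (c0=0, c1=0)
[Jacobi] macro 2: S0 reads c1=0 → after 1×micro: 1; S1 reads c0=0 → after 3×micro: 2 ⇒ (c0=1, c1=2)
[Jacobi] macro 3: S0 reads c1=2 → after 1×micro: 3; S1 reads c0=1 → after 3×micro: 2 ⇒ (c0=3, c1=2)
[Jacobi] macro 4: S0 reads c1=2 → after 1×micro: 1; S1 reads c0=3 → after 3×micro: 2 ⇒ (c0=1, c1=2)
[Jacobi] macro 5: S0 reads c1=2 → after 1×micro: 3; S1 reads c0=1 → after 3×micro: 2 ⇒ (c0=3, c1=2)
[Jacobi] macro 6: S0 reads c1=2 → after 1×micro: 1; S1 reads c0=3 → after 3×micro: 2 ⇒ (c0=1, c1=2)
[Jacobi] macro 7: S0 reads c1=2 → after 1×micro: 3; S1 reads c0=1 → after 3×micro: 2 ⇒ (c0=3, c1=2)
[Jacobi] macro 8: S0 reads c1=2 → after 1×micro: 1; S1 reads c0=3 → after 3×micro: 2 ⇒ (c0=1, c1=2)
[Gauss-Seidel] macro 1: S0 reads c1=1 → after 1×micro: 0; S1 reads c0=0 → after 3×micro: 0 ⇒ (c0=0, c1=0)
[Gauss-Seidel] macro 2: S0 reads c1=0 → after 1×micro: 1; S1 reads c0=1 → after 3×micro: 2 ⇒ (c0=1, c1=2)
[Gauss-Seidel] macro 3: S0 reads c1=2 → after 1×micro: 3; S1 reads c0=3 → after 3×micro: 2 ⇒ (c0=3, c1=2)
[Gauss-Seidel] macro 4: S0 reads c1=2 → after 1×micro: 1; S1 reads c0=1 → after 3×micro: 2 ⇒ (c0=1, c1=2)
[Gauss-Seidel] macro 5: S0 reads c1=2 → after 1×micro: 3; S1 reads c0=3 → after 3×micro: 2 ⇒ (c0=3, c1=2)
[Gauss-Seidel] macro 6: S0 reads c1=2 → after 1×micro: 1; S1 reads c0=1 → after 3×micro: 2 ⇒ (c0=1, c1=2)
[Gauss-Seidel] macro 7: S0 reads c1=2 → after 1×micro: 3; S1 reads c0=3 → after 3×micro: 2 ⇒ (c0=3, c1=2)
[Gauss-Seidel] macro 8: S0 reads c1=2 → after 1×micro: 1; S1 reads c0=1 → after 3×micro: 2 ⇒ (c0=1, c1=2)

first divergence at macro-step: never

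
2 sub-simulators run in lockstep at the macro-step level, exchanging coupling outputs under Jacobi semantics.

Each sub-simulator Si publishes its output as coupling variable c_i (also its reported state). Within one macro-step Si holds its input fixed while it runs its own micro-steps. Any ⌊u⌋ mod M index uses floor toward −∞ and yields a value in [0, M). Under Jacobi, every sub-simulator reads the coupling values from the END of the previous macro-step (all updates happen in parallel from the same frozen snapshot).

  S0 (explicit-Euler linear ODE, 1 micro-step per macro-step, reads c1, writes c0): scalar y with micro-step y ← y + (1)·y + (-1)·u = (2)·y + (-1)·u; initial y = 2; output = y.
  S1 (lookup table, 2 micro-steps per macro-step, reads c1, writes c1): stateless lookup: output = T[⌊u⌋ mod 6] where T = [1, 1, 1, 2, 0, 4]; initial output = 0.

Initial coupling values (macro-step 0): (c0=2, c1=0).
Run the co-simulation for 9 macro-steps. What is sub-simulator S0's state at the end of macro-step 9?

S0 state at macro-step 9 = 769

macro 1: S0 reads c1=0 → after 1×micro: 4; S1 reads c1=0 → after 2×micro: 1 ⇒ (c0=4, c1=1)
macro 2: S0 reads c1=1 → after 1×micro: 7; S1 reads c1=1 → after 2×micro: 1 ⇒ (c0=7, c1=1)
macro 3: S0 reads c1=1 → after 1×micro: 13; S1 reads c1=1 → after 2×micro: 1 ⇒ (c0=13, c1=1)
macro 4: S0 reads c1=1 → after 1×micro: 25; S1 reads c1=1 → after 2×micro: 1 ⇒ (c0=25, c1=1)
macro 5: S0 reads c1=1 → after 1×micro: 49; S1 reads c1=1 → after 2×micro: 1 ⇒ (c0=49, c1=1)
macro 6: S0 reads c1=1 → after 1×micro: 97; S1 reads c1=1 → after 2×micro: 1 ⇒ (c0=97, c1=1)
macro 7: S0 reads c1=1 → after 1×micro: 193; S1 reads c1=1 → after 2×micro: 1 ⇒ (c0=193, c1=1)
macro 8: S0 reads c1=1 → after 1×micro: 385; S1 reads c1=1 → after 2×micro: 1 ⇒ (c0=385, c1=1)
macro 9: S0 reads c1=1 → after 1×micro: 769; S1 reads c1=1 → after 2×micro: 1 ⇒ (c0=769, c1=1)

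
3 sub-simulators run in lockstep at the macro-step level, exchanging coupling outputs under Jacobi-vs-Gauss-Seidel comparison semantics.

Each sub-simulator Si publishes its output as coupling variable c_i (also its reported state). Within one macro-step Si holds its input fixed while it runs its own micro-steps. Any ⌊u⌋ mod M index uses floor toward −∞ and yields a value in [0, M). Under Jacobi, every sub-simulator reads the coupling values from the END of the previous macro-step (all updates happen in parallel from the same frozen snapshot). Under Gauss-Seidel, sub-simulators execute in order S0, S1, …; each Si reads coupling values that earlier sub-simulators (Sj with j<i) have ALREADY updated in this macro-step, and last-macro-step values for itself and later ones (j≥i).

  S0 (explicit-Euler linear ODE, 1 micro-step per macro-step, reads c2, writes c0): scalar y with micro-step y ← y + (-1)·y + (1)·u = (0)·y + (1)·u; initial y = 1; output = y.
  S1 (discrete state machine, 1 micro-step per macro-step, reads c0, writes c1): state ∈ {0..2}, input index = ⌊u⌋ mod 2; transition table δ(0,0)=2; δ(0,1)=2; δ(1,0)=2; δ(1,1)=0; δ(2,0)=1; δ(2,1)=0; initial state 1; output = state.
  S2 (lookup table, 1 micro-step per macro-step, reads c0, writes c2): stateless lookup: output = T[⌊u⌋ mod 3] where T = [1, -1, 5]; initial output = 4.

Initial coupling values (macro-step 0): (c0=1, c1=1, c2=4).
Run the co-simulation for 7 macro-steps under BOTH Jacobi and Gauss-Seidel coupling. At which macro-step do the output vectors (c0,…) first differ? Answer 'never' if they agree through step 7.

[Jacobi] macro 1: S0 reads c2=4 → after 1×micro: 4; S1 reads c0=1 → after 1×micro: 0; S2 reads c0=1 → after 1×micro: -1 ⇒ (c0=4, c1=0, c2=-1)
[Jacobi] macro 2: S0 reads c2=-1 → after 1×micro: -1; S1 reads c0=4 → after 1×micro: 2; S2 reads c0=4 → after 1×micro: -1 ⇒ (c0=-1, c1=2, c2=-1)
[Jacobi] macro 3: S0 reads c2=-1 → after 1×micro: -1; S1 reads c0=-1 → after 1×micro: 0; S2 reads c0=-1 → after 1×micro: 5 ⇒ (c0=-1, c1=0, c2=5)
[Jacobi] macro 4: S0 reads c2=5 → after 1×micro: 5; S1 reads c0=-1 → after 1×micro: 2; S2 reads c0=-1 → after 1×micro: 5 ⇒ (c0=5, c1=2, c2=5)
[Jacobi] macro 5: S0 reads c2=5 → after 1×micro: 5; S1 reads c0=5 → after 1×micro: 0; S2 reads c0=5 → after 1×micro: 5 ⇒ (c0=5, c1=0, c2=5)
[Jacobi] macro 6: S0 reads c2=5 → after 1×micro: 5; S1 reads c0=5 → after 1×micro: 2; S2 reads c0=5 → after 1×micro: 5 ⇒ (c0=5, c1=2, c2=5)
[Jacobi] macro 7: S0 reads c2=5 → after 1×micro: 5; S1 reads c0=5 → after 1×micro: 0; S2 reads c0=5 → after 1×micro: 5 ⇒ (c0=5, c1=0, c2=5)
[Gauss-Seidel] macro 1: S0 reads c2=4 → after 1×micro: 4; S1 reads c0=4 → after 1×micro: 2; S2 reads c0=4 → after 1×micro: -1 ⇒ (c0=4, c1=2, c2=-1)
[Gauss-Seidel] macro 2: S0 reads c2=-1 → after 1×micro: -1; S1 reads c0=-1 → after 1×micro: 0; S2 reads c0=-1 → after 1×micro: 5 ⇒ (c0=-1, c1=0, c2=5)
[Gauss-Seidel] macro 3: S0 reads c2=5 → after 1×micro: 5; S1 reads c0=5 → after 1×micro: 2; S2 reads c0=5 → after 1×micro: 5 ⇒ (c0=5, c1=2, c2=5)
[Gauss-Seidel] macro 4: S0 reads c2=5 → after 1×micro: 5; S1 reads c0=5 → after 1×micro: 0; S2 reads c0=5 → after 1×micro: 5 ⇒ (c0=5, c1=0, c2=5)
[Gauss-Seidel] macro 5: S0 reads c2=5 → after 1×micro: 5; S1 reads c0=5 → after 1×micro: 2; S2 reads c0=5 → after 1×micro: 5 ⇒ (c0=5, c1=2, c2=5)
[Gauss-Seidel] macro 6: S0 reads c2=5 → after 1×micro: 5; S1 reads c0=5 → after 1×micro: 0; S2 reads c0=5 → after 1×micro: 5 ⇒ (c0=5, c1=0, c2=5)
[Gauss-Seidel] macro 7: S0 reads c2=5 → after 1×micro: 5; S1 reads c0=5 → after 1×micro: 2; S2 reads c0=5 → after 1×micro: 5 ⇒ (c0=5, c1=2, c2=5)

first divergence at macro-step: 1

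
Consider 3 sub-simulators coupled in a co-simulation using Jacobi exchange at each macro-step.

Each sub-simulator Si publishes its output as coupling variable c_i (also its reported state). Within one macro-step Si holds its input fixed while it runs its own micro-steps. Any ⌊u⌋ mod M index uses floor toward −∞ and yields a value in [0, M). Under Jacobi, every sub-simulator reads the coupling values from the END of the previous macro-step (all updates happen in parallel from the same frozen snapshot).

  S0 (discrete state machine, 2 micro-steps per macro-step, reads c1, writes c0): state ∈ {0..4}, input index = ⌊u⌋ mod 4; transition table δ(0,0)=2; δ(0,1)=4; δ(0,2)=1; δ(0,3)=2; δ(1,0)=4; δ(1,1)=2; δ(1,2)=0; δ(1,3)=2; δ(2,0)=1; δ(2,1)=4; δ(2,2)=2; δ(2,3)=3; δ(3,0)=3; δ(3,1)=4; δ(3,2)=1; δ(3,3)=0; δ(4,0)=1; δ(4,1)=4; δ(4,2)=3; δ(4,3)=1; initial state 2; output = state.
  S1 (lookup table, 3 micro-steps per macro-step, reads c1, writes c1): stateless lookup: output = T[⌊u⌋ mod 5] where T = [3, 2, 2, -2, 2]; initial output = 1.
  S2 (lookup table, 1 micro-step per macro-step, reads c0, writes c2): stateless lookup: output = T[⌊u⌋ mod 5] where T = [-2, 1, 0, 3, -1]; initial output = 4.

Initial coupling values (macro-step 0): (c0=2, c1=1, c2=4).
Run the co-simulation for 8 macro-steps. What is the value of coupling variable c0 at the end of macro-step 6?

macro 1: S0 reads c1=1 → after 2×micro: 4; S1 reads c1=1 → after 3×micro: 2; S2 reads c0=2 → after 1×micro: 0 ⇒ (c0=4, c1=2, c2=0)
macro 2: S0 reads c1=2 → after 2×micro: 1; S1 reads c1=2 → after 3×micro: 2; S2 reads c0=4 → after 1×micro: -1 ⇒ (c0=1, c1=2, c2=-1)
macro 3: S0 reads c1=2 → after 2×micro: 1; S1 reads c1=2 → after 3×micro: 2; S2 reads c0=1 → after 1×micro: 1 ⇒ (c0=1, c1=2, c2=1)
macro 4: S0 reads c1=2 → after 2×micro: 1; S1 reads c1=2 → after 3×micro: 2; S2 reads c0=1 → after 1×micro: 1 ⇒ (c0=1, c1=2, c2=1)
macro 5: S0 reads c1=2 → after 2×micro: 1; S1 reads c1=2 → after 3×micro: 2; S2 reads c0=1 → after 1×micro: 1 ⇒ (c0=1, c1=2, c2=1)
macro 6: S0 reads c1=2 → after 2×micro: 1; S1 reads c1=2 → after 3×micro: 2; S2 reads c0=1 → after 1×micro: 1 ⇒ (c0=1, c1=2, c2=1)
macro 7: S0 reads c1=2 → after 2×micro: 1; S1 reads c1=2 → after 3×micro: 2; S2 reads c0=1 → after 1×micro: 1 ⇒ (c0=1, c1=2, c2=1)
macro 8: S0 reads c1=2 → after 2×micro: 1; S1 reads c1=2 → after 3×micro: 2; S2 reads c0=1 → after 1×micro: 1 ⇒ (c0=1, c1=2, c2=1)

c0 at macro-step 6 = 1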